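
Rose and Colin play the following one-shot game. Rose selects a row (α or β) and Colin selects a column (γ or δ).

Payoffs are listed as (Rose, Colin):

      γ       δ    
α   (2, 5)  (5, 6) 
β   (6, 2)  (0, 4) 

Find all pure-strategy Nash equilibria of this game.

(α, γ): Rose prefers β (6 > 2); Colin prefers δ (6 > 5) — not an equilibrium.
(α, δ): Rose gets 5 ≥ 0 from β, and Colin gets 6 ≥ 5 from γ — Nash equilibrium.
(β, γ): Colin prefers δ (4 > 2) — not an equilibrium.
(β, δ): Rose prefers α (5 > 0) — not an equilibrium.

(α, δ)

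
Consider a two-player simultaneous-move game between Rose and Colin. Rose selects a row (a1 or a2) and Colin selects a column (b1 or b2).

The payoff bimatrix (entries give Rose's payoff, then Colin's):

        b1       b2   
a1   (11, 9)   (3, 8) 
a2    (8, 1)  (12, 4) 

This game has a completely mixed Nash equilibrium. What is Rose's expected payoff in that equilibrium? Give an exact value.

9

First find y, the probability Colin plays b1, from Rose's indifference between a1 and a2: 11y + 3(1−y) = 8y + 12(1−y), giving y = 3/4.
Since Rose is indifferent in equilibrium, Rose's expected payoff equals the payoff from either row against (3/4, 1/4). Using a1: 11(3/4) + 3(1/4) = 9.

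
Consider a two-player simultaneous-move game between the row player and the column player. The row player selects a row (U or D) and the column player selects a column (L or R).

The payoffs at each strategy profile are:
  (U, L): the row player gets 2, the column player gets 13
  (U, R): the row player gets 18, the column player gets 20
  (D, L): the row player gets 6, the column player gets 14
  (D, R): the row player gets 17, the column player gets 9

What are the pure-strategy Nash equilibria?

(U, L): the row player prefers D (6 > 2); the column player prefers R (20 > 13) — not an equilibrium.
(U, R): the row player gets 18 ≥ 17 from D, and the column player gets 20 ≥ 13 from L — Nash equilibrium.
(D, L): the row player gets 6 ≥ 2 from U, and the column player gets 14 ≥ 9 from R — Nash equilibrium.
(D, R): the row player prefers U (18 > 17); the column player prefers L (14 > 9) — not an equilibrium.

(U, R) and (D, L)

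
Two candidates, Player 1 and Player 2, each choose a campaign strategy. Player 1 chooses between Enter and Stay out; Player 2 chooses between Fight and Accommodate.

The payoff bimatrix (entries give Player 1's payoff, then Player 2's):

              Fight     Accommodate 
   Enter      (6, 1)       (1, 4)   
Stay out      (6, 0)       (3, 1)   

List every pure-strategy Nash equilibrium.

(Stay out, Accommodate)

(Enter, Fight): Player 2 prefers Accommodate (4 > 1) — not an equilibrium.
(Enter, Accommodate): Player 1 prefers Stay out (3 > 1) — not an equilibrium.
(Stay out, Fight): Player 2 prefers Accommodate (1 > 0) — not an equilibrium.
(Stay out, Accommodate): Player 1 gets 3 ≥ 1 from Enter, and Player 2 gets 1 ≥ 0 from Fight — Nash equilibrium.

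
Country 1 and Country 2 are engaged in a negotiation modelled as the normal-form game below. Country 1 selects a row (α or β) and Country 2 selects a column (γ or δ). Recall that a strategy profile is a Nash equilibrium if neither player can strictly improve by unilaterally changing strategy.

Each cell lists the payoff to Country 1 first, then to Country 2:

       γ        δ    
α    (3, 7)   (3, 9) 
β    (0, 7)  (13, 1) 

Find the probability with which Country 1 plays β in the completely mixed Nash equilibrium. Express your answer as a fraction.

1/4

Let r be the probability that Country 1 plays α. In a completely mixed equilibrium, Country 2 must be indifferent between γ and δ.
Country 2's expected payoff from γ is 7r + 7(1−r); from δ it is 9r + (1−r).
Setting these equal: 7 = 8r + 1, so r = 3/4.
Therefore Country 1 plays β with probability 1 − 3/4 = 1/4.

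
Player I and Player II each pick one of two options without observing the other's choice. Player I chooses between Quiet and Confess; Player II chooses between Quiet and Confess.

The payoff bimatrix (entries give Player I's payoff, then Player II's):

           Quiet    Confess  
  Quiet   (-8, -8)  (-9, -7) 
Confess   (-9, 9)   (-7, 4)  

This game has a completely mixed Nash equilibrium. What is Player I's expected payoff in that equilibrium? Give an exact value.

First find y, the probability Player II plays Quiet, from Player I's indifference between Quiet and Confess: −8y − 9(1−y) = −9y − 7(1−y), giving y = 2/3.
Since Player I is indifferent in equilibrium, Player I's expected payoff equals the payoff from either row against (2/3, 1/3). Using Quiet: −8(2/3) − 9(1/3) = -25/3.

-25/3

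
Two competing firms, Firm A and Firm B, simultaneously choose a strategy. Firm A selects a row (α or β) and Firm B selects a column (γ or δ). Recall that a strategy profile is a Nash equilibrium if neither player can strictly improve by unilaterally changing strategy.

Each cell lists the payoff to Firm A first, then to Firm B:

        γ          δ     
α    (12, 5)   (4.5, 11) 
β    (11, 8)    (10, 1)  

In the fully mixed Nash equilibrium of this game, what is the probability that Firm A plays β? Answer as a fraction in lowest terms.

6/13

Let p be the probability that Firm A plays α. In a completely mixed equilibrium, Firm B must be indifferent between γ and δ.
Firm B's expected payoff from γ is 5p + 8(1−p); from δ it is 11p + (1−p).
Setting these equal: −3p + 8 = 10p + 1, so p = 7/13.
Therefore Firm A plays β with probability 1 − 7/13 = 6/13.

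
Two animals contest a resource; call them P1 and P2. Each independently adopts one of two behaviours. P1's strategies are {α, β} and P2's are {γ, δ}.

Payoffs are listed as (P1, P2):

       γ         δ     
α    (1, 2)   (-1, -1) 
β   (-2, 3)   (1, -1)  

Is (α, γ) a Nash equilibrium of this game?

At (α, γ), P1 earns 1; switching to β would give -2, so P1 has no profitable deviation.
P2 earns 2; switching to δ would give -1, so P2 has no profitable deviation.
Neither player can gain by a unilateral deviation, so this profile is a Nash equilibrium.

Yes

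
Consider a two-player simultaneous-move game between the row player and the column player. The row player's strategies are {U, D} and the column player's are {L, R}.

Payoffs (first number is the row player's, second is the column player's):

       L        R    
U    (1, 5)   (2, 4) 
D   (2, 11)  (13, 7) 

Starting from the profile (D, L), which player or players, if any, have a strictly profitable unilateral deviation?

The row player at (D, L) earns 2; deviating to U yields 1 — not better.
The column player earns 11; deviating to R yields 7 — not better.
Neither player can strictly improve; the profile is a Nash equilibrium.

Neither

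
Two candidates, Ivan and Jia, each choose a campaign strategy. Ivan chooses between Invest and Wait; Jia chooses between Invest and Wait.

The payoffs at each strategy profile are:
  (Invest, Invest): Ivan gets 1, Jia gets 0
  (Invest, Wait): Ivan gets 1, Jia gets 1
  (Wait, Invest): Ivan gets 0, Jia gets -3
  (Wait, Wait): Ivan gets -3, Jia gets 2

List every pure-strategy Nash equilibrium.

(Invest, Invest): Jia prefers Wait (1 > 0) — not an equilibrium.
(Invest, Wait): Ivan gets 1 ≥ -3 from Wait, and Jia gets 1 ≥ 0 from Invest — Nash equilibrium.
(Wait, Invest): Ivan prefers Invest (1 > 0); Jia prefers Wait (2 > -3) — not an equilibrium.
(Wait, Wait): Ivan prefers Invest (1 > -3) — not an equilibrium.

(Invest, Wait)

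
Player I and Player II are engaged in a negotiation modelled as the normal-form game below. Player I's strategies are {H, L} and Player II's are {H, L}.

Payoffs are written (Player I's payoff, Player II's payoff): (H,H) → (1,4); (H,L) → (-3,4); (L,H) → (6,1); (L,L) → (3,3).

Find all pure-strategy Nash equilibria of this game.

(H, H): Player I prefers L (6 > 1) — not an equilibrium.
(H, L): Player I prefers L (3 > -3) — not an equilibrium.
(L, H): Player II prefers L (3 > 1) — not an equilibrium.
(L, L): Player I gets 3 ≥ -3 from H, and Player II gets 3 ≥ 1 from H — Nash equilibrium.

(L, L)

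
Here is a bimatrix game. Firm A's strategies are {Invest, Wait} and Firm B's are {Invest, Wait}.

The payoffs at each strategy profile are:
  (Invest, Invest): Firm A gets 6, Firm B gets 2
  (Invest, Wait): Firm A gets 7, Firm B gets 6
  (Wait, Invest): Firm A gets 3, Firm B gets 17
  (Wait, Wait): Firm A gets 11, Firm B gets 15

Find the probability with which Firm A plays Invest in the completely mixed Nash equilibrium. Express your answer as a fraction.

1/3

Let x be the probability that Firm A plays Invest. In a completely mixed equilibrium, Firm B must be indifferent between Invest and Wait.
Firm B's expected payoff from Invest is 2x + 17(1−x); from Wait it is 6x + 15(1−x).
Setting these equal: −15x + 17 = −9x + 15, so x = 1/3.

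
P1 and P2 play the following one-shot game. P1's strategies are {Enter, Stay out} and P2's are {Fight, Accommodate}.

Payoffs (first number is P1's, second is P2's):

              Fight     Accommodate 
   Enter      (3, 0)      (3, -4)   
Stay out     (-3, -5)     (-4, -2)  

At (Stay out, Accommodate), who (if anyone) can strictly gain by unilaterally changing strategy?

P1 at (Stay out, Accommodate) earns -4; deviating to Enter yields 3 — a strict improvement.
P2 earns -2; deviating to Fight yields -5 — not better.
Only P1 has a strictly profitable deviation.

P1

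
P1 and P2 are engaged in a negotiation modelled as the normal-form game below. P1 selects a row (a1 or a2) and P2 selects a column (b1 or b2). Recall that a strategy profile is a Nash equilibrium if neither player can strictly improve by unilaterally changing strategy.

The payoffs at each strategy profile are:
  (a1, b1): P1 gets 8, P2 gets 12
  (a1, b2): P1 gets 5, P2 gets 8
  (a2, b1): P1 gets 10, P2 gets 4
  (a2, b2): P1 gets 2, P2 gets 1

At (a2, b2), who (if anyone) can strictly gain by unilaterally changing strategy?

P1 at (a2, b2) earns 2; deviating to a1 yields 5 — a strict improvement.
P2 earns 1; deviating to b1 yields 4 — a strict improvement.
Both P1 and P2 have strictly profitable deviations.

Both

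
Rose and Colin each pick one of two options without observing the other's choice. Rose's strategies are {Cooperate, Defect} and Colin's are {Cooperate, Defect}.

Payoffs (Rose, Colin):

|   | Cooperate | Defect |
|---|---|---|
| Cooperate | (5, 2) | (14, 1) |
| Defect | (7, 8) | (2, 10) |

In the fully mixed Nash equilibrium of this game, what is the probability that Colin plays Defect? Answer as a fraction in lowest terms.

Let q be the probability that Colin plays Cooperate. In a completely mixed equilibrium, Rose must be indifferent between Cooperate and Defect.
Rose's expected payoff from Cooperate is 5q + 14(1−q); from Defect it is 7q + 2(1−q).
Setting these equal: −9q + 14 = 5q + 2, so q = 6/7.
Therefore Colin plays Defect with probability 1 − 6/7 = 1/7.

1/7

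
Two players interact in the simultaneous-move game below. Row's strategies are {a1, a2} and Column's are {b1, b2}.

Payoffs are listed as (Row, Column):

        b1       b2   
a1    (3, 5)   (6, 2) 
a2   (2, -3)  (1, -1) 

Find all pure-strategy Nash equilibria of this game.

(a1, b1)

(a1, b1): Row gets 3 ≥ 2 from a2, and Column gets 5 ≥ 2 from b2 — Nash equilibrium.
(a1, b2): Column prefers b1 (5 > 2) — not an equilibrium.
(a2, b1): Row prefers a1 (3 > 2); Column prefers b2 (-1 > -3) — not an equilibrium.
(a2, b2): Row prefers a1 (6 > 1) — not an equilibrium.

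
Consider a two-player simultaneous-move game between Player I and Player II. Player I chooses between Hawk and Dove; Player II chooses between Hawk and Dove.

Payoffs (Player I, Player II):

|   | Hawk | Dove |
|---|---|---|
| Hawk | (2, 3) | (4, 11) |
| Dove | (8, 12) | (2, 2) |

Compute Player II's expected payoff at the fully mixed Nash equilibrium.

7

First find x, the probability Player I plays Hawk, from Player II's indifference between Hawk and Dove: 3x + 12(1−x) = 11x + 2(1−x), giving x = 5/9.
Since Player II is indifferent in equilibrium, Player II's expected payoff equals the payoff from either column against (5/9, 4/9). Using Hawk: 3(5/9) + 12(4/9) = 7.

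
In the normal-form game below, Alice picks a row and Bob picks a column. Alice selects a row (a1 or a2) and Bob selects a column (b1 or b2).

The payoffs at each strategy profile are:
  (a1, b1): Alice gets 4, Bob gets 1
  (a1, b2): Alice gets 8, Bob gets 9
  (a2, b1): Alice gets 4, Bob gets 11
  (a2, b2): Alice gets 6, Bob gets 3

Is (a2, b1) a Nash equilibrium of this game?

Yes

At (a2, b1), Alice earns 4; switching to a1 would give 4, so Alice has no profitable deviation.
Bob earns 11; switching to b2 would give 3, so Bob has no profitable deviation.
Neither player can gain by a unilateral deviation, so this profile is a Nash equilibrium.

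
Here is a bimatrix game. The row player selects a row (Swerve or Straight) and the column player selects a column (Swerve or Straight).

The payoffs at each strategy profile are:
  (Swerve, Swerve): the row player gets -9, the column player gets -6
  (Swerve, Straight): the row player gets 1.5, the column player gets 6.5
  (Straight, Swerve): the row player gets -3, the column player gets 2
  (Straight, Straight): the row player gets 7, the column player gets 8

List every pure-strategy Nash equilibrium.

(Straight, Straight)

(Swerve, Swerve): the row player prefers Straight (-3 > -9); the column player prefers Straight (6.5 > -6) — not an equilibrium.
(Swerve, Straight): the row player prefers Straight (7 > 1.5) — not an equilibrium.
(Straight, Swerve): the column player prefers Straight (8 > 2) — not an equilibrium.
(Straight, Straight): the row player gets 7 ≥ 1.5 from Swerve, and the column player gets 8 ≥ 2 from Swerve — Nash equilibrium.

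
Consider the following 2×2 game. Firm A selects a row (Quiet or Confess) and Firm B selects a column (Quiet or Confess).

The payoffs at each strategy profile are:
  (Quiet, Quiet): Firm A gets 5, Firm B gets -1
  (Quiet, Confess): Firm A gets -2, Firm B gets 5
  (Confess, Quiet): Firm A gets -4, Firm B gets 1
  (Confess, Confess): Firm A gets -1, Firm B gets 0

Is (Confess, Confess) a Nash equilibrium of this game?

At (Confess, Confess), Firm A earns -1; switching to Quiet would give -2, so Firm A has no profitable deviation.
Firm B earns 0; switching to Quiet would give 1, so Firm B would deviate.
Since at least one player can profitably deviate, this is not a Nash equilibrium.

No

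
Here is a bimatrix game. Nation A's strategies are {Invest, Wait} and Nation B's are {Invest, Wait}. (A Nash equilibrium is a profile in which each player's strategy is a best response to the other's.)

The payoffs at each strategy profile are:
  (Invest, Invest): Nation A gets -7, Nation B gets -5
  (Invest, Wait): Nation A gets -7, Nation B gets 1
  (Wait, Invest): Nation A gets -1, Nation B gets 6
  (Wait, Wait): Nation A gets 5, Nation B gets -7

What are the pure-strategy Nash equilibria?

(Invest, Invest): Nation A prefers Wait (-1 > -7); Nation B prefers Wait (1 > -5) — not an equilibrium.
(Invest, Wait): Nation A prefers Wait (5 > -7) — not an equilibrium.
(Wait, Invest): Nation A gets -1 ≥ -7 from Invest, and Nation B gets 6 ≥ -7 from Wait — Nash equilibrium.
(Wait, Wait): Nation B prefers Invest (6 > -7) — not an equilibrium.

(Wait, Invest)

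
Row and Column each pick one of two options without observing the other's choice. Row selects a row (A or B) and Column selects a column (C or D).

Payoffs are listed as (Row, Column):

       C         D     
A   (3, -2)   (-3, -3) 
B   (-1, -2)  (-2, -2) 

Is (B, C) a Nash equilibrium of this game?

No

At (B, C), Row earns -1; switching to A would give 3, so Row would deviate.
Column earns -2; switching to D would give -2, so Column has no profitable deviation.
Since at least one player can profitably deviate, this is not a Nash equilibrium.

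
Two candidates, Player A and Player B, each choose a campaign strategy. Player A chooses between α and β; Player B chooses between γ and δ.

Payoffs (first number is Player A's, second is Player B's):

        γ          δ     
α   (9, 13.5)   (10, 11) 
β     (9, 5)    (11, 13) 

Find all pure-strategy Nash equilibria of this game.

(α, γ): Player A gets 9 ≥ 9 from β, and Player B gets 13.5 ≥ 11 from δ — Nash equilibrium.
(α, δ): Player A prefers β (11 > 10); Player B prefers γ (13.5 > 11) — not an equilibrium.
(β, γ): Player B prefers δ (13 > 5) — not an equilibrium.
(β, δ): Player A gets 11 ≥ 10 from α, and Player B gets 13 ≥ 5 from γ — Nash equilibrium.

(α, γ) and (β, δ)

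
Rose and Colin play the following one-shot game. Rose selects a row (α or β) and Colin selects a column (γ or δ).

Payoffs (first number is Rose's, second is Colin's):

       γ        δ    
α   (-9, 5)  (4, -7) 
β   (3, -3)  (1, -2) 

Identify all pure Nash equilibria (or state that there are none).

none

(α, γ): Rose prefers β (3 > -9) — not an equilibrium.
(α, δ): Colin prefers γ (5 > -7) — not an equilibrium.
(β, γ): Colin prefers δ (-2 > -3) — not an equilibrium.
(β, δ): Rose prefers α (4 > 1) — not an equilibrium.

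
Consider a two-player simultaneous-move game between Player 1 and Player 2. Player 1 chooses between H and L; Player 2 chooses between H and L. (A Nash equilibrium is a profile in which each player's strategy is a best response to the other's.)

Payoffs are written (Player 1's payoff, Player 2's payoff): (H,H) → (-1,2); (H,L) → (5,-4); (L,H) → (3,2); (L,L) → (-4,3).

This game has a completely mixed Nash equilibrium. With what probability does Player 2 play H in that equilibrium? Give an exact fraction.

9/13

Let y be the probability that Player 2 plays H. In a completely mixed equilibrium, Player 1 must be indifferent between H and L.
Player 1's expected payoff from H is −y + 5(1−y); from L it is 3y − 4(1−y).
Setting these equal: −6y + 5 = 7y − 4, so y = 9/13.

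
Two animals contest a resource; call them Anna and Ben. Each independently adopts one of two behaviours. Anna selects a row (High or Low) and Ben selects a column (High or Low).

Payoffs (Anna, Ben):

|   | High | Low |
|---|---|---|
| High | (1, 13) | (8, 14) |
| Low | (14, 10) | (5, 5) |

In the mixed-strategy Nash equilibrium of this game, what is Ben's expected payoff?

First find p, the probability Anna plays High, from Ben's indifference between High and Low: 13p + 10(1−p) = 14p + 5(1−p), giving p = 5/6.
Since Ben is indifferent in equilibrium, Ben's expected payoff equals the payoff from either column against (5/6, 1/6). Using High: 13(5/6) + 10(1/6) = 25/2.

25/2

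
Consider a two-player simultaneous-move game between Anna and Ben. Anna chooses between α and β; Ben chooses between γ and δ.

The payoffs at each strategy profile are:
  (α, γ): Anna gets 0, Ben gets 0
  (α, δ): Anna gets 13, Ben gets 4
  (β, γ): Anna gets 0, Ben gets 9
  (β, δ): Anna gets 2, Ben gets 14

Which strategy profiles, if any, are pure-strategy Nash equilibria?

(α, δ)

(α, γ): Ben prefers δ (4 > 0) — not an equilibrium.
(α, δ): Anna gets 13 ≥ 2 from β, and Ben gets 4 ≥ 0 from γ — Nash equilibrium.
(β, γ): Ben prefers δ (14 > 9) — not an equilibrium.
(β, δ): Anna prefers α (13 > 2) — not an equilibrium.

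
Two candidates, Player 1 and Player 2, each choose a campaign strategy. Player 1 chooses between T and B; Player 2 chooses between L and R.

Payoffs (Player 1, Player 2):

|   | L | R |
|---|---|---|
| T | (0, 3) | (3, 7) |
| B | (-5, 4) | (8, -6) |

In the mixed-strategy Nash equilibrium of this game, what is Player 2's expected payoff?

First find x, the probability Player 1 plays T, from Player 2's indifference between L and R: 3x + 4(1−x) = 7x − 6(1−x), giving x = 5/7.
Since Player 2 is indifferent in equilibrium, Player 2's expected payoff equals the payoff from either column against (5/7, 2/7). Using L: 3(5/7) + 4(2/7) = 23/7.

23/7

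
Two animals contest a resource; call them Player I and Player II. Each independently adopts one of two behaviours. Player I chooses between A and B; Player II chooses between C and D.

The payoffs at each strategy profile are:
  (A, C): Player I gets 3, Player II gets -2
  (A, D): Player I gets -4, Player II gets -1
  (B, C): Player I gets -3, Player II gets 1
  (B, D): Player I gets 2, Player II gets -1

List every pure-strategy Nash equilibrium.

none

(A, C): Player II prefers D (-1 > -2) — not an equilibrium.
(A, D): Player I prefers B (2 > -4) — not an equilibrium.
(B, C): Player I prefers A (3 > -3) — not an equilibrium.
(B, D): Player II prefers C (1 > -1) — not an equilibrium.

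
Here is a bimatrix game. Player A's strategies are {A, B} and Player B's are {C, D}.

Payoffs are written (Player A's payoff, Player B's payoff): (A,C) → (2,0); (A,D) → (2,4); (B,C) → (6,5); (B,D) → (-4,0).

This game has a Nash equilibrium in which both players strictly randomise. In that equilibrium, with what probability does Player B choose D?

2/5

Let q be the probability that Player B plays C. In a completely mixed equilibrium, Player A must be indifferent between A and B.
Player A's expected payoff from A is 2q + 2(1−q); from B it is 6q − 4(1−q).
Setting these equal: 2 = 10q − 4, so q = 3/5.
Therefore Player B plays D with probability 1 − 3/5 = 2/5.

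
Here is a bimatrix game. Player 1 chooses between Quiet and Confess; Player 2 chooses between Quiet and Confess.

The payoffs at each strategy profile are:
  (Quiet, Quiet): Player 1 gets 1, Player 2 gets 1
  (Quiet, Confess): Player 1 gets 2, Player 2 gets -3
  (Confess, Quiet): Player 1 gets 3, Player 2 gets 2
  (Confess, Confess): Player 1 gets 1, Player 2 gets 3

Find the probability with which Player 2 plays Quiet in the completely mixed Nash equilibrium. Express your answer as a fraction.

1/3

Let y be the probability that Player 2 plays Quiet. In a completely mixed equilibrium, Player 1 must be indifferent between Quiet and Confess.
Player 1's expected payoff from Quiet is y + 2(1−y); from Confess it is 3y + (1−y).
Setting these equal: −y + 2 = 2y + 1, so y = 1/3.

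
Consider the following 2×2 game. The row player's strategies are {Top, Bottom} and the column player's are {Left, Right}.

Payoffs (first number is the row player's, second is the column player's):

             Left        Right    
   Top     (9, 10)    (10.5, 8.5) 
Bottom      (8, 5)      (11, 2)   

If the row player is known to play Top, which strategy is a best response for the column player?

Left

Against Top, the column player earns 10 from Left and 8.5 from Right.
So Left is the best response.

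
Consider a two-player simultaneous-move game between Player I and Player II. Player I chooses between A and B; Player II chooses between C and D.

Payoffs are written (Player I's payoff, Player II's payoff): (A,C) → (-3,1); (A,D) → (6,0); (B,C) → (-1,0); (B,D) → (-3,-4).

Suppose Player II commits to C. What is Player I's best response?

Against C, Player I earns -3 from A and -1 from B.
So B is the best response.

B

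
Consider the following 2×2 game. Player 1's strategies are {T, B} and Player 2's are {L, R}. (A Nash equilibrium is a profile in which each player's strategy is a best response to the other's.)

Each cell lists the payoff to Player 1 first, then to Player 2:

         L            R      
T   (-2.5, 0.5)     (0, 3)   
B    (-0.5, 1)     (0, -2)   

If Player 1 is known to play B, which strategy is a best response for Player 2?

Against B, Player 2 earns 1 from L and -2 from R.
So L is the best response.

L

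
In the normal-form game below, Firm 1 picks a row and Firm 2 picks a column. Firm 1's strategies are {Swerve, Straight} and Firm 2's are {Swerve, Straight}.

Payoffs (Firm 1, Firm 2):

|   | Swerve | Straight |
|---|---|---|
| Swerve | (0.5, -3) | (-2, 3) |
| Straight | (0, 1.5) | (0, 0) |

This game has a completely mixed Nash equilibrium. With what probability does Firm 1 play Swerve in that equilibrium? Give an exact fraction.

1/5

Let r be the probability that Firm 1 plays Swerve. In a completely mixed equilibrium, Firm 2 must be indifferent between Swerve and Straight.
Firm 2's expected payoff from Swerve is −3r + 1.5(1−r); from Straight it is 3r.
Setting these equal: −4.5r + 1.5 = 3r, so r = 1/5.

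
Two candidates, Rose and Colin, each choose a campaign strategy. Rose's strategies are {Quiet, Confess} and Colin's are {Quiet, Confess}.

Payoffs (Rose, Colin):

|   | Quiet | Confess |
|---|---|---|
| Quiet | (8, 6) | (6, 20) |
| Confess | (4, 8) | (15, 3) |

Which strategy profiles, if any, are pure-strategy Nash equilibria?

none

(Quiet, Quiet): Colin prefers Confess (20 > 6) — not an equilibrium.
(Quiet, Confess): Rose prefers Confess (15 > 6) — not an equilibrium.
(Confess, Quiet): Rose prefers Quiet (8 > 4) — not an equilibrium.
(Confess, Confess): Colin prefers Quiet (8 > 3) — not an equilibrium.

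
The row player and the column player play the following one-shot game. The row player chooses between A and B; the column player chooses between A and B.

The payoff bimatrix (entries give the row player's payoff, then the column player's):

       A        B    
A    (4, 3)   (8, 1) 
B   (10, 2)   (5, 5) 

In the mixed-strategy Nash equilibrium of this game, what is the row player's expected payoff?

20/3

First find y, the probability the column player plays A, from the row player's indifference between A and B: 4y + 8(1−y) = 10y + 5(1−y), giving y = 1/3.
Since the row player is indifferent in equilibrium, the row player's expected payoff equals the payoff from either row against (1/3, 2/3). Using A: 4(1/3) + 8(2/3) = 20/3.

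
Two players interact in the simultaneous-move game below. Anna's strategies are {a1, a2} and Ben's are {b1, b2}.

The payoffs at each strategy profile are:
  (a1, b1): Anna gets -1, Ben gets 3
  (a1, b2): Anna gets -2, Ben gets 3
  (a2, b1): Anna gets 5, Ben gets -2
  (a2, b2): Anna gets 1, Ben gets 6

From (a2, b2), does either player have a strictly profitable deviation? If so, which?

Neither

Anna at (a2, b2) earns 1; deviating to a1 yields -2 — not better.
Ben earns 6; deviating to b1 yields -2 — not better.
Neither player can strictly improve; the profile is a Nash equilibrium.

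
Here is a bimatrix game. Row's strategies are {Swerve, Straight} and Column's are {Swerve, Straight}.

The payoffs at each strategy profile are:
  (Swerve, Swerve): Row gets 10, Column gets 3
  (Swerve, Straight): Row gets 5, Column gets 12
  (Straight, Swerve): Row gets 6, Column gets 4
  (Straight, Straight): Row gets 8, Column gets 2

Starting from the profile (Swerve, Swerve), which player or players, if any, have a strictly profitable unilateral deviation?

Row at (Swerve, Swerve) earns 10; deviating to Straight yields 6 — not better.
Column earns 3; deviating to Straight yields 12 — a strict improvement.
Only Column has a strictly profitable deviation.

Column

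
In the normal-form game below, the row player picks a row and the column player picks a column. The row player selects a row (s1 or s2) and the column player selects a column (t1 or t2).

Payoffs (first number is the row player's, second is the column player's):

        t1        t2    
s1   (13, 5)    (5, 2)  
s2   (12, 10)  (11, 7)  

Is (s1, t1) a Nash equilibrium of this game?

Yes

At (s1, t1), the row player earns 13; switching to s2 would give 12, so the row player has no profitable deviation.
The column player earns 5; switching to t2 would give 2, so the column player has no profitable deviation.
Neither player can gain by a unilateral deviation, so this profile is a Nash equilibrium.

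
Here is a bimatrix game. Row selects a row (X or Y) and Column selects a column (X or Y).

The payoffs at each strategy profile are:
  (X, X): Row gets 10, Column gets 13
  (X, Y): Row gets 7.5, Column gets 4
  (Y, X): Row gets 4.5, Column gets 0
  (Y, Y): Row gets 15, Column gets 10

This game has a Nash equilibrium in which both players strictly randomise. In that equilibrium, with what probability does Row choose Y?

9/19

Let x be the probability that Row plays X. In a completely mixed equilibrium, Column must be indifferent between X and Y.
Column's expected payoff from X is 13x; from Y it is 4x + 10(1−x).
Setting these equal: 13x = −6x + 10, so x = 10/19.
Therefore Row plays Y with probability 1 − 10/19 = 9/19.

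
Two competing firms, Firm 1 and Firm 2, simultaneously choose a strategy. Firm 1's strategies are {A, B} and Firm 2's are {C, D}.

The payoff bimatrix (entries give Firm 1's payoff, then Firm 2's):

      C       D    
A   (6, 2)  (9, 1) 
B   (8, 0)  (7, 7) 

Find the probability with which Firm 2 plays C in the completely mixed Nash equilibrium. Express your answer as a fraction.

Let c be the probability that Firm 2 plays C. In a completely mixed equilibrium, Firm 1 must be indifferent between A and B.
Firm 1's expected payoff from A is 6c + 9(1−c); from B it is 8c + 7(1−c).
Setting these equal: −3c + 9 = c + 7, so c = 1/2.

1/2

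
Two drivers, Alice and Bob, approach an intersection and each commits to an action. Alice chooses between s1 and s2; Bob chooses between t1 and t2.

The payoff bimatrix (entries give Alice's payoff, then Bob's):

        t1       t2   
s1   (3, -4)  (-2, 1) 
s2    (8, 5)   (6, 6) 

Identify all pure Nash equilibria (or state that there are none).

(s2, t2)

(s1, t1): Alice prefers s2 (8 > 3); Bob prefers t2 (1 > -4) — not an equilibrium.
(s1, t2): Alice prefers s2 (6 > -2) — not an equilibrium.
(s2, t1): Bob prefers t2 (6 > 5) — not an equilibrium.
(s2, t2): Alice gets 6 ≥ -2 from s1, and Bob gets 6 ≥ 5 from t1 — Nash equilibrium.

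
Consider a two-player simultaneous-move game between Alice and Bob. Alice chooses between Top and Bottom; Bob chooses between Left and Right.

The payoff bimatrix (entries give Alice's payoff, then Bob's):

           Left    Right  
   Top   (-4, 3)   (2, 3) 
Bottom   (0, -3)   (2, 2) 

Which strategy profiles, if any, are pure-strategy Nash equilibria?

(Top, Right) and (Bottom, Right)

(Top, Left): Alice prefers Bottom (0 > -4) — not an equilibrium.
(Top, Right): Alice gets 2 ≥ 2 from Bottom, and Bob gets 3 ≥ 3 from Left — Nash equilibrium.
(Bottom, Left): Bob prefers Right (2 > -3) — not an equilibrium.
(Bottom, Right): Alice gets 2 ≥ 2 from Top, and Bob gets 2 ≥ -3 from Left — Nash equilibrium.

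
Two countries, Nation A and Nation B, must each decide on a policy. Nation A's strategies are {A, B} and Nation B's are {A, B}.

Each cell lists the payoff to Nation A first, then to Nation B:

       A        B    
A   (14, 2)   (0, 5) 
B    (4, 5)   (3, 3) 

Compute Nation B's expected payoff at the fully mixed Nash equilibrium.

19/5

First find p, the probability Nation A plays A, from Nation B's indifference between A and B: 2p + 5(1−p) = 5p + 3(1−p), giving p = 2/5.
Since Nation B is indifferent in equilibrium, Nation B's expected payoff equals the payoff from either column against (2/5, 3/5). Using A: 2(2/5) + 5(3/5) = 19/5.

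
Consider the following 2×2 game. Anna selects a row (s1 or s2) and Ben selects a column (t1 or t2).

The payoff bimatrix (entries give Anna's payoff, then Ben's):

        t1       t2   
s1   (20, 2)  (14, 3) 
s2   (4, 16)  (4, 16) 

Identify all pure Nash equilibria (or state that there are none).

(s1, t1): Ben prefers t2 (3 > 2) — not an equilibrium.
(s1, t2): Anna gets 14 ≥ 4 from s2, and Ben gets 3 ≥ 2 from t1 — Nash equilibrium.
(s2, t1): Anna prefers s1 (20 > 4) — not an equilibrium.
(s2, t2): Anna prefers s1 (14 > 4) — not an equilibrium.

(s1, t2)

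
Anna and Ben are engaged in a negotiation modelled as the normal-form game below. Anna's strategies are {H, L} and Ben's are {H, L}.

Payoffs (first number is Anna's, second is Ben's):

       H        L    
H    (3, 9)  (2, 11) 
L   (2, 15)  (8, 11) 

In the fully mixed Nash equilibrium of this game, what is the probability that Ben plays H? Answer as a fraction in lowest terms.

Let y be the probability that Ben plays H. In a completely mixed equilibrium, Anna must be indifferent between H and L.
Anna's expected payoff from H is 3y + 2(1−y); from L it is 2y + 8(1−y).
Setting these equal: y + 2 = −6y + 8, so y = 6/7.

6/7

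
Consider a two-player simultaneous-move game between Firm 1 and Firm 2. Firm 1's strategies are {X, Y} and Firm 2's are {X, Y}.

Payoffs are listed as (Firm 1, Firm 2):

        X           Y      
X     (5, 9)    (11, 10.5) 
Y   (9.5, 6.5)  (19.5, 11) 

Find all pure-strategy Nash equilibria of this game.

(Y, Y)

(X, X): Firm 1 prefers Y (9.5 > 5); Firm 2 prefers Y (10.5 > 9) — not an equilibrium.
(X, Y): Firm 1 prefers Y (19.5 > 11) — not an equilibrium.
(Y, X): Firm 2 prefers Y (11 > 6.5) — not an equilibrium.
(Y, Y): Firm 1 gets 19.5 ≥ 11 from X, and Firm 2 gets 11 ≥ 6.5 from X — Nash equilibrium.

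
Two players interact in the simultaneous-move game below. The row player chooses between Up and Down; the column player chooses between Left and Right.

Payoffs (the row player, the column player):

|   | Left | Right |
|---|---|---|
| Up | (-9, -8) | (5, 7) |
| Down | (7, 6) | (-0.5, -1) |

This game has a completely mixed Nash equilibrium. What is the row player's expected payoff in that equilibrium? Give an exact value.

61/43

First find q, the probability the column player plays Left, from the row player's indifference between Up and Down: −9q + 5(1−q) = 7q − 0.5(1−q), giving q = 11/43.
Since the row player is indifferent in equilibrium, the row player's expected payoff equals the payoff from either row against (11/43, 32/43). Using Up: −9(11/43) + 5(32/43) = 61/43.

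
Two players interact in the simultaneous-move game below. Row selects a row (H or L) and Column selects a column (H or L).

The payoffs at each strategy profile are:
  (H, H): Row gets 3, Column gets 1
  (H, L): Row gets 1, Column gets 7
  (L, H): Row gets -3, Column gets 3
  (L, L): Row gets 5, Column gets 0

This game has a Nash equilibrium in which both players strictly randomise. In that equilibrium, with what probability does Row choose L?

Let x be the probability that Row plays H. In a completely mixed equilibrium, Column must be indifferent between H and L.
Column's expected payoff from H is x + 3(1−x); from L it is 7x.
Setting these equal: −2x + 3 = 7x, so x = 1/3.
Therefore Row plays L with probability 1 − 1/3 = 2/3.

2/3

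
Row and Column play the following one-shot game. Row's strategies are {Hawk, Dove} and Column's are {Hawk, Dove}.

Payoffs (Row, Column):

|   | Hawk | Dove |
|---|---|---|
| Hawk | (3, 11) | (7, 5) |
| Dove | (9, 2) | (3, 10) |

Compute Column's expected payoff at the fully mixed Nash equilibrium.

First find x, the probability Row plays Hawk, from Column's indifference between Hawk and Dove: 11x + 2(1−x) = 5x + 10(1−x), giving x = 4/7.
Since Column is indifferent in equilibrium, Column's expected payoff equals the payoff from either column against (4/7, 3/7). Using Hawk: 11(4/7) + 2(3/7) = 50/7.

50/7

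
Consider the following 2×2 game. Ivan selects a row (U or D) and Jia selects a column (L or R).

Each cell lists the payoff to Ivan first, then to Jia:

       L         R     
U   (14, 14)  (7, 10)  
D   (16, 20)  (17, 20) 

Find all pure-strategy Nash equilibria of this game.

(D, L) and (D, R)

(U, L): Ivan prefers D (16 > 14) — not an equilibrium.
(U, R): Ivan prefers D (17 > 7); Jia prefers L (14 > 10) — not an equilibrium.
(D, L): Ivan gets 16 ≥ 14 from U, and Jia gets 20 ≥ 20 from R — Nash equilibrium.
(D, R): Ivan gets 17 ≥ 7 from U, and Jia gets 20 ≥ 20 from L — Nash equilibrium.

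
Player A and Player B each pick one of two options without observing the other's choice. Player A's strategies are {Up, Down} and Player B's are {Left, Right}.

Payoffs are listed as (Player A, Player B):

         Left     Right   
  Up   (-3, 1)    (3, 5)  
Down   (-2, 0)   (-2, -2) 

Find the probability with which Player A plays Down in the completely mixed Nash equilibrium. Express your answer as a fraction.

Let x be the probability that Player A plays Up. In a completely mixed equilibrium, Player B must be indifferent between Left and Right.
Player B's expected payoff from Left is x; from Right it is 5x − 2(1−x).
Setting these equal: x = 7x − 2, so x = 1/3.
Therefore Player A plays Down with probability 1 − 1/3 = 2/3.

2/3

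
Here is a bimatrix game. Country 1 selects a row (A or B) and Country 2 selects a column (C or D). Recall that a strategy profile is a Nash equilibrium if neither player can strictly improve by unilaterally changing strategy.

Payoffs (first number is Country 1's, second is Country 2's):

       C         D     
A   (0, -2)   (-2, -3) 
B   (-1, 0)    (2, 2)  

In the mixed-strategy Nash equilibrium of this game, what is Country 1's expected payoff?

-2/5

First find q, the probability Country 2 plays C, from Country 1's indifference between A and B: −2(1−q) = −q + 2(1−q), giving q = 4/5.
Since Country 1 is indifferent in equilibrium, Country 1's expected payoff equals the payoff from either row against (4/5, 1/5). Using A: −2(1/5) = -2/5.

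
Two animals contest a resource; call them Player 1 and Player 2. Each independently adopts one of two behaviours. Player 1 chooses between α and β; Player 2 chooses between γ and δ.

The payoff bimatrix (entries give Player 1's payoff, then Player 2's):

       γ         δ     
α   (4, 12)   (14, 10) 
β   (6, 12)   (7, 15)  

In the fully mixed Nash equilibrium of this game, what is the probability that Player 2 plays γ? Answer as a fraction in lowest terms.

7/9

Let q be the probability that Player 2 plays γ. In a completely mixed equilibrium, Player 1 must be indifferent between α and β.
Player 1's expected payoff from α is 4q + 14(1−q); from β it is 6q + 7(1−q).
Setting these equal: −10q + 14 = −q + 7, so q = 7/9.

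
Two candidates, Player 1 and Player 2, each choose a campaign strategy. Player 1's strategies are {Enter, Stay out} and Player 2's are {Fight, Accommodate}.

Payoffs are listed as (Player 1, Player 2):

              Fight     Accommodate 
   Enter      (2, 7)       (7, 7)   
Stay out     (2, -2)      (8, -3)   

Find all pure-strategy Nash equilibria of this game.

(Enter, Fight) and (Stay out, Fight)

(Enter, Fight): Player 1 gets 2 ≥ 2 from Stay out, and Player 2 gets 7 ≥ 7 from Accommodate — Nash equilibrium.
(Enter, Accommodate): Player 1 prefers Stay out (8 > 7) — not an equilibrium.
(Stay out, Fight): Player 1 gets 2 ≥ 2 from Enter, and Player 2 gets -2 ≥ -3 from Accommodate — Nash equilibrium.
(Stay out, Accommodate): Player 2 prefers Fight (-2 > -3) — not an equilibrium.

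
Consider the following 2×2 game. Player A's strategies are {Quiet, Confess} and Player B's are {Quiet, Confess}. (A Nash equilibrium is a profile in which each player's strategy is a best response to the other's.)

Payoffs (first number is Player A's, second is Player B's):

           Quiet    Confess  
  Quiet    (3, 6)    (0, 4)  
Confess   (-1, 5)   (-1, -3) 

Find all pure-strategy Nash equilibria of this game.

(Quiet, Quiet)

(Quiet, Quiet): Player A gets 3 ≥ -1 from Confess, and Player B gets 6 ≥ 4 from Confess — Nash equilibrium.
(Quiet, Confess): Player B prefers Quiet (6 > 4) — not an equilibrium.
(Confess, Quiet): Player A prefers Quiet (3 > -1) — not an equilibrium.
(Confess, Confess): Player A prefers Quiet (0 > -1); Player B prefers Quiet (5 > -3) — not an equilibrium.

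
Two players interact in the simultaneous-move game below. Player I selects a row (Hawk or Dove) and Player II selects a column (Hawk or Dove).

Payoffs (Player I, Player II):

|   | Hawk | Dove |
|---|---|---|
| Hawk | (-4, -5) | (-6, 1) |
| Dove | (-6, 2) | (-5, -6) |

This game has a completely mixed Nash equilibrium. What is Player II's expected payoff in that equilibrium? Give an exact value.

First find x, the probability Player I plays Hawk, from Player II's indifference between Hawk and Dove: −5x + 2(1−x) = x − 6(1−x), giving x = 4/7.
Since Player II is indifferent in equilibrium, Player II's expected payoff equals the payoff from either column against (4/7, 3/7). Using Hawk: −5(4/7) + 2(3/7) = -2.

-2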